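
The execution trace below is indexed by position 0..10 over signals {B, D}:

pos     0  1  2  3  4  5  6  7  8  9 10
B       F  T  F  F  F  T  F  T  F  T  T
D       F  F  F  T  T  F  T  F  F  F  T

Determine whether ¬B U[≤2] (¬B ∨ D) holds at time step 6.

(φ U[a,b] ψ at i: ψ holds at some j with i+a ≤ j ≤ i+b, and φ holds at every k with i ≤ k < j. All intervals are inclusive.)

Holds

Need some j in [6,8] with (¬B ∨ D), and ¬B at every k in [6,j-1].
  j=6: (¬B ∨ D) holds; no prefix to check → satisfied.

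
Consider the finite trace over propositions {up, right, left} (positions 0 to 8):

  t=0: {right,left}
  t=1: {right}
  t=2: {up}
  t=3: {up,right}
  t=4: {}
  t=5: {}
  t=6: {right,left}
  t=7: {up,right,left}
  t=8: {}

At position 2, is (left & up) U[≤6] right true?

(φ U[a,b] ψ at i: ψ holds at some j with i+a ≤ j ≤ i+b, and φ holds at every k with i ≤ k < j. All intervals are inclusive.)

No

Need some j in [2,8] with right, and (left & up) at every k in [2,j-1].
  j=2: right false.
  j=3: right holds, but (left & up) fails at k=2 → not this j.
  j=4: right false.
  j=5: right false.
  j=6: right holds, but (left & up) fails at k=2 → not this j.
  j=7: right holds, but (left & up) fails at k=2 → not this j.
  j=8: right false.
No j in the window works → until fails.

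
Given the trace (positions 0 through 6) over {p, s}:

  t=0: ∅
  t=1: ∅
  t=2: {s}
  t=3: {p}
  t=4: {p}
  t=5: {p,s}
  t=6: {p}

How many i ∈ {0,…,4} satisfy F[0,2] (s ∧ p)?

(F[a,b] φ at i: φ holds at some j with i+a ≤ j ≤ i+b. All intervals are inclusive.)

Evaluate at each i in [0,4]:
  i=0: ✗ (none in [0,2])
  i=1: ✗ (none in [1,3])
  i=2: ✗ (none in [2,4])
  i=3: ✓ (witness j=5)
  i=4: ✓ (witness j=5)
Positions where it holds: {3, 4} → 2.

2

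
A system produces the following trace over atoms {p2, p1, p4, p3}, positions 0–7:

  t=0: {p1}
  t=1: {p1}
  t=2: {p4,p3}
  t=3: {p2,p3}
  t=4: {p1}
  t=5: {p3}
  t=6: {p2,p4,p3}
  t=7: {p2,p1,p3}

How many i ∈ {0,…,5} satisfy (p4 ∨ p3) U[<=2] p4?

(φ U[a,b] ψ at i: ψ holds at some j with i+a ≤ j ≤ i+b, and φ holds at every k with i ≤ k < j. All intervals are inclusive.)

Evaluate at each i in [0,5]:
  i=0: ✗ (lhs fails at k=0 before rhs at j=2)
  i=1: ✗ (lhs fails at k=1 before rhs at j=2)
  i=2: ✓ (rhs at j=2)
  i=3: ✗ (no rhs in [3,5])
  i=4: ✗ (lhs fails at k=4 before rhs at j=6)
  i=5: ✓ (rhs at j=6; lhs holds on [5,5])
Positions where it holds: {2, 5} → 2.

2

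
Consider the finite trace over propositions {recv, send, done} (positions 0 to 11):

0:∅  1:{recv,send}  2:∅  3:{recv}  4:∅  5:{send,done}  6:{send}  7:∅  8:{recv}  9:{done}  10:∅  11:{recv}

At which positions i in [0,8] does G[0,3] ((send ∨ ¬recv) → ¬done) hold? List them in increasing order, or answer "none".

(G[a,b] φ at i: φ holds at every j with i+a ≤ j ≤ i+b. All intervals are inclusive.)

0, 1

Evaluate at each i in [0,8]:
  i=0: ✓ (all of [0,3])
  i=1: ✓ (all of [1,4])
  i=2: ✗ (fails at j=5)
  i=3: ✗ (fails at j=5)
  i=4: ✗ (fails at j=5)
  i=5: ✗ (fails at j=5)
  i=6: ✗ (fails at j=9)
  i=7: ✗ (fails at j=9)
  i=8: ✗ (fails at j=9)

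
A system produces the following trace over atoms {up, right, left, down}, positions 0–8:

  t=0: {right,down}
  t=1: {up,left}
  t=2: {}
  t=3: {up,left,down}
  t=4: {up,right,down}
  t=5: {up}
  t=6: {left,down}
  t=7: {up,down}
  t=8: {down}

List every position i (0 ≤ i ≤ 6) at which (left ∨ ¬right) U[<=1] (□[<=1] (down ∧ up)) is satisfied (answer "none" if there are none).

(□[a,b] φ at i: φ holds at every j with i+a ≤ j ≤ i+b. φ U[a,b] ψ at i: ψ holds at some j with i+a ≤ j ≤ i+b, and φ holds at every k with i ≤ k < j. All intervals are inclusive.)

2, 3

Evaluate at each i in [0,6]:
  i=0: ✗ (no rhs in [0,1])
  i=1: ✗ (no rhs in [1,2])
  i=2: ✓ (rhs at j=3; lhs holds on [2,2])
  i=3: ✓ (rhs at j=3)
  i=4: ✗ (no rhs in [4,5])
  i=5: ✗ (no rhs in [5,6])
  i=6: ✗ (no rhs in [6,7])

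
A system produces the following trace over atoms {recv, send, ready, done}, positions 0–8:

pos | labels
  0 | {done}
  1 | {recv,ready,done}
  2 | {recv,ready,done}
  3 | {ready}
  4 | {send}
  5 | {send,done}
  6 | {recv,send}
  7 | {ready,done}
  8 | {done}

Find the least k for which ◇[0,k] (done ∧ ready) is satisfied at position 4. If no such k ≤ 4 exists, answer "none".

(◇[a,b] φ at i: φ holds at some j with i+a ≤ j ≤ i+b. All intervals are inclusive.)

3

Scan j = 4,5,… for (done ∧ ready):
  j=4: fails
  j=5: fails
  j=6: fails
  j=7: holds
First hit at j=7, so smallest k = 7-4 = 3.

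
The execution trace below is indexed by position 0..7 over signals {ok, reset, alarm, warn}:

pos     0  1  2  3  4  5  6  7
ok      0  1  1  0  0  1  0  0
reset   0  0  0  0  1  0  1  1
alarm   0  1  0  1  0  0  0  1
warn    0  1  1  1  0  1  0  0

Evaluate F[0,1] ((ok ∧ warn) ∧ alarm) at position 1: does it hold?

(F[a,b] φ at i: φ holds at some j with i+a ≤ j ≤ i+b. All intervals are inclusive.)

Yes

Check ((ok ∧ warn) ∧ alarm) at each j in [1,2]:
  j=1: true
  j=2: false
Found at j=1 → formula holds.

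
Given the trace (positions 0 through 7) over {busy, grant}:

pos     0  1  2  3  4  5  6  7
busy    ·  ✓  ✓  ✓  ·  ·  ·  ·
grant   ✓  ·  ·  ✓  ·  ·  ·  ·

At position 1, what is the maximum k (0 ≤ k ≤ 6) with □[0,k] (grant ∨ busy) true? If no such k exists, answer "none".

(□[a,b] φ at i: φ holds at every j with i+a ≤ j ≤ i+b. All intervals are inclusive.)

(grant ∨ busy) must hold from j=1 onward; find where it first fails.
  j=1: holds
  j=2: holds
  j=3: holds
  j=4: fails
Holds on [1,3], so largest k = 2.

2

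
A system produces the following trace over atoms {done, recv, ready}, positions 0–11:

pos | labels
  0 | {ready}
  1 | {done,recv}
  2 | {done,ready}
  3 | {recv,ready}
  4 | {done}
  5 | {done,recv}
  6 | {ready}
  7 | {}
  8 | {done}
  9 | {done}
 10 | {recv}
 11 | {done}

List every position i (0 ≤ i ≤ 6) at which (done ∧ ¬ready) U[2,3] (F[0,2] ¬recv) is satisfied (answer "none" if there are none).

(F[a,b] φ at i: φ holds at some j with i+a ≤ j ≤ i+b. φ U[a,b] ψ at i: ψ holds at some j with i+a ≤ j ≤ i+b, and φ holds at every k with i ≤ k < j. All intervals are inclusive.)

4

Evaluate at each i in [0,6]:
  i=0: ✗ (lhs fails at k=0 before rhs at j=2)
  i=1: ✗ (lhs fails at k=2 before rhs at j=3)
  i=2: ✗ (lhs fails at k=2 before rhs at j=4)
  i=3: ✗ (lhs fails at k=3 before rhs at j=5)
  i=4: ✓ (rhs at j=6; lhs holds on [4,5])
  i=5: ✗ (lhs fails at k=6 before rhs at j=7)
  i=6: ✗ (lhs fails at k=6 before rhs at j=8)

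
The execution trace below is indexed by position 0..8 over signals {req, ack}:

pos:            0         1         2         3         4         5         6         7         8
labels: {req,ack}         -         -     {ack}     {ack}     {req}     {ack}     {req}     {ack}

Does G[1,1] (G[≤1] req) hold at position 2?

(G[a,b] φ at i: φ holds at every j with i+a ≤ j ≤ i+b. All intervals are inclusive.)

False

Check G[≤1] req at every j in [3,3]:
  j=3: fails at 3
Fails at j=3 → formula fails.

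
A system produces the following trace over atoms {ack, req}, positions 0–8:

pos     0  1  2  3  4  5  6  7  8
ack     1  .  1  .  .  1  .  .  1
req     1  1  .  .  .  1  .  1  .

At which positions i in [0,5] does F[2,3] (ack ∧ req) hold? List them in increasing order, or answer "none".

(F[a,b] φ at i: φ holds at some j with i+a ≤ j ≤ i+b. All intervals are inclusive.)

Evaluate at each i in [0,5]:
  i=0: ✗ (none in [2,3])
  i=1: ✗ (none in [3,4])
  i=2: ✓ (witness j=5)
  i=3: ✓ (witness j=5)
  i=4: ✗ (none in [6,7])
  i=5: ✗ (none in [7,8])

2, 3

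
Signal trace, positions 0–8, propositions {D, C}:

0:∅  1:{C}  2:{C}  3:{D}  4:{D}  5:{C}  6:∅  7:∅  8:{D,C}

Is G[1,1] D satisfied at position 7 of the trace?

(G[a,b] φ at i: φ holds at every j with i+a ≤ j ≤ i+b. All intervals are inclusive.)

Holds

Check D at every j in [8,8]:
  j=8: true
All positions satisfy it → formula holds.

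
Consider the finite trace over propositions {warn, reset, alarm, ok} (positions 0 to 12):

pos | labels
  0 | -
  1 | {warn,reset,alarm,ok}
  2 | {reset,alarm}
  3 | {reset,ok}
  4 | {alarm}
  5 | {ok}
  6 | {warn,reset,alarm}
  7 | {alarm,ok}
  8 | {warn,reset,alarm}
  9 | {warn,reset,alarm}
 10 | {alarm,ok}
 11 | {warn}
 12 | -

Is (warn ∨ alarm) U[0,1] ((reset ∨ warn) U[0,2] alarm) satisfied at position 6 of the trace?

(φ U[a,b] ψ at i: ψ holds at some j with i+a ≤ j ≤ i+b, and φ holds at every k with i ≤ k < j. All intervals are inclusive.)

Yes

Need some j in [6,7] with ((reset ∨ warn) U[0,2] alarm), and (warn ∨ alarm) at every k in [6,j-1].
  j=6: ((reset ∨ warn) U[0,2] alarm) holds; no prefix to check → satisfied.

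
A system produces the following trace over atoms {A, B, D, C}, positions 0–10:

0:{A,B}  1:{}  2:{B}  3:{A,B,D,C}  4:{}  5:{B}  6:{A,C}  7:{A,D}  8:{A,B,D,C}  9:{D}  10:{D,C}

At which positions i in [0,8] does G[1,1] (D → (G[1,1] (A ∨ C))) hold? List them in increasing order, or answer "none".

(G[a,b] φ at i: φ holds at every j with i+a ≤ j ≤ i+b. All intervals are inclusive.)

Evaluate at each i in [0,8]:
  i=0: ✓ (all of [1,1])
  i=1: ✓ (all of [2,2])
  i=2: ✗ (fails at j=3)
  i=3: ✓ (all of [4,4])
  i=4: ✓ (all of [5,5])
  i=5: ✓ (all of [6,6])
  i=6: ✓ (all of [7,7])
  i=7: ✗ (fails at j=8)
  i=8: ✓ (all of [9,9])

0, 1, 3, 4, 5, 6, 8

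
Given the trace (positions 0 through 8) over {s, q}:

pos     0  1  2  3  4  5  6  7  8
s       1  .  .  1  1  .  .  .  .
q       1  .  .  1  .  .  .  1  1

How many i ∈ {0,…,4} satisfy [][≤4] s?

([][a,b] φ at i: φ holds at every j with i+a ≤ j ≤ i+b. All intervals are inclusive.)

Evaluate at each i in [0,4]:
  i=0: ✗ (fails at j=1)
  i=1: ✗ (fails at j=1)
  i=2: ✗ (fails at j=2)
  i=3: ✗ (fails at j=5)
  i=4: ✗ (fails at j=5)
Positions where it holds: {} → 0.

0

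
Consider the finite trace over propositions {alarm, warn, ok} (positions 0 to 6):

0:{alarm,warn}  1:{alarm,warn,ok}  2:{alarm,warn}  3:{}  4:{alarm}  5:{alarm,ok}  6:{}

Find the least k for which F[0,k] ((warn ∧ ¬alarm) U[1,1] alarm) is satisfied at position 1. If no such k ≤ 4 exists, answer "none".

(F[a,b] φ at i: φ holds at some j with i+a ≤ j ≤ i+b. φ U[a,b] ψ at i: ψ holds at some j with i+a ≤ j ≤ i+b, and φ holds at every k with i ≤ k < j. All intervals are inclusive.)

Scan j = 1,2,… for ((warn ∧ ¬alarm) U[1,1] alarm):
  j=1: fails
  j=2: fails
  j=3: fails
  j=4: fails
  j=5: fails
No j in [1,5] satisfies it → none.

none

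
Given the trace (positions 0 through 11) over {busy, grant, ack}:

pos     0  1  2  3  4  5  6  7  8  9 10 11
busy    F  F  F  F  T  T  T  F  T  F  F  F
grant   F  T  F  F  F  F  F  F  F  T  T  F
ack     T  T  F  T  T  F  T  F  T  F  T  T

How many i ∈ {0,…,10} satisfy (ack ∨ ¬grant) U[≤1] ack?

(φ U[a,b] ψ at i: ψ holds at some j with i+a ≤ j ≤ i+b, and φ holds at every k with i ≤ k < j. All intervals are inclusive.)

Evaluate at each i in [0,10]:
  i=0: ✓ (rhs at j=0)
  i=1: ✓ (rhs at j=1)
  i=2: ✓ (rhs at j=3; lhs holds on [2,2])
  i=3: ✓ (rhs at j=3)
  i=4: ✓ (rhs at j=4)
  i=5: ✓ (rhs at j=6; lhs holds on [5,5])
  i=6: ✓ (rhs at j=6)
  i=7: ✓ (rhs at j=8; lhs holds on [7,7])
  i=8: ✓ (rhs at j=8)
  i=9: ✗ (lhs fails at k=9 before rhs at j=10)
  i=10: ✓ (rhs at j=10)
Positions where it holds: {0, 1, 2, 3, 4, 5, 6, 7, 8, 10} → 10.

10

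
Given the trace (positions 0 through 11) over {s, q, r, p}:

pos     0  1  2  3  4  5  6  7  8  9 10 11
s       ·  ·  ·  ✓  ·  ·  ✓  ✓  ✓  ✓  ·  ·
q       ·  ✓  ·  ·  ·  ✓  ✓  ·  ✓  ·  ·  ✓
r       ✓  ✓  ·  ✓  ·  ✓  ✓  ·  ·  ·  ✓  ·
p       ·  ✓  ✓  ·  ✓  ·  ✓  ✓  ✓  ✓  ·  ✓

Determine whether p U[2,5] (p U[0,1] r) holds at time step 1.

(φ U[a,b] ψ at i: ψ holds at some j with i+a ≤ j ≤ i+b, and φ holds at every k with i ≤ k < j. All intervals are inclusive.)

Need some j in [3,6] with (p U[0,1] r), and p at every k in [1,j-1].
  j=3: (p U[0,1] r) holds; p holds at every k in [1,2] → satisfied.

True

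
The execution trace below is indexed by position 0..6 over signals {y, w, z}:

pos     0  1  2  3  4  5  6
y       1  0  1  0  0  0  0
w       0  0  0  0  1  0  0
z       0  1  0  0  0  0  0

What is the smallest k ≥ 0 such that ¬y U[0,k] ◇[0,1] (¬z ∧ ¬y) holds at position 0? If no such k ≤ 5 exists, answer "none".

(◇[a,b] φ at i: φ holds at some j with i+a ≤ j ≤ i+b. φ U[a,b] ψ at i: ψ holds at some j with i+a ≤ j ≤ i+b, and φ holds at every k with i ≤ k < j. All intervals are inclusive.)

Need earliest j ≥ 0 with ◇[0,1] (¬z ∧ ¬y), and ¬y at every k in [0,j-1].
  j=0: rhs fails.
  j=1: rhs fails.
  j=2: rhs holds but lhs fails at k=0.
  j=3: rhs holds but lhs fails at k=0.
  j=4: rhs holds but lhs fails at k=0.
  j=5: rhs holds but lhs fails at k=0.
No witness within the range → none.

none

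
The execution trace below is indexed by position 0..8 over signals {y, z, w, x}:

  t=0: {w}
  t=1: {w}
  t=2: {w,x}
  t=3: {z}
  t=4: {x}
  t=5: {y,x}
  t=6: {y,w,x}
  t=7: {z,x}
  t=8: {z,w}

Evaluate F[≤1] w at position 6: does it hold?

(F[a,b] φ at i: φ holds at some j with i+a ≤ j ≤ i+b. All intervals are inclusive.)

Check w at each j in [6,7]:
  j=6: true
  j=7: false
Found at j=6 → formula holds.

Holds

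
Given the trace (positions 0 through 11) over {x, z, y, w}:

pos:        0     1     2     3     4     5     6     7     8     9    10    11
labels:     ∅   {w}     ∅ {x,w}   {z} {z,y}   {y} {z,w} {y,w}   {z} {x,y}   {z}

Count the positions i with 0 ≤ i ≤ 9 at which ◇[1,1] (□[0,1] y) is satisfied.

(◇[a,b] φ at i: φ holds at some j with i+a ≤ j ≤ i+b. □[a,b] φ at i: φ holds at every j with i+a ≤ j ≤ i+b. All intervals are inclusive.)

1

Evaluate at each i in [0,9]:
  i=0: ✗ (none in [1,1])
  i=1: ✗ (none in [2,2])
  i=2: ✗ (none in [3,3])
  i=3: ✗ (none in [4,4])
  i=4: ✓ (witness j=5)
  i=5: ✗ (none in [6,6])
  i=6: ✗ (none in [7,7])
  i=7: ✗ (none in [8,8])
  i=8: ✗ (none in [9,9])
  i=9: ✗ (none in [10,10])
Positions where it holds: {4} → 1.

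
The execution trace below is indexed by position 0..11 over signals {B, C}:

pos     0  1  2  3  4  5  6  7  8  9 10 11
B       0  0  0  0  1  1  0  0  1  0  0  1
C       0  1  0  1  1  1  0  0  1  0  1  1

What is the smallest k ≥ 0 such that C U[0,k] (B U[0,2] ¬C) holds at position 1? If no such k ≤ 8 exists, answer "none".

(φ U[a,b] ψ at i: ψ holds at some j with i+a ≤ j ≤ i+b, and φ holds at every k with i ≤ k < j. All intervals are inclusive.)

Need earliest j ≥ 1 with (B U[0,2] ¬C), and C at every k in [1,j-1].
  j=1: rhs fails.
  j=2: rhs holds; lhs holds on [1,1]. k = 1.

1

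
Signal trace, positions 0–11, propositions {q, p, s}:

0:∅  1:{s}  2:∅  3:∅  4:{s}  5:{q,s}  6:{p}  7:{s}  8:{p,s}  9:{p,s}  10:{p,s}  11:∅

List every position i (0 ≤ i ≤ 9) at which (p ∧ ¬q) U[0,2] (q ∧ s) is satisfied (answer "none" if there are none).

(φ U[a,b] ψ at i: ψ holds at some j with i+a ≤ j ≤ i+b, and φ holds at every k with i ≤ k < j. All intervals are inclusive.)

Evaluate at each i in [0,9]:
  i=0: ✗ (no rhs in [0,2])
  i=1: ✗ (no rhs in [1,3])
  i=2: ✗ (no rhs in [2,4])
  i=3: ✗ (lhs fails at k=3 before rhs at j=5)
  i=4: ✗ (lhs fails at k=4 before rhs at j=5)
  i=5: ✓ (rhs at j=5)
  i=6: ✗ (no rhs in [6,8])
  i=7: ✗ (no rhs in [7,9])
  i=8: ✗ (no rhs in [8,10])
  i=9: ✗ (no rhs in [9,11])

5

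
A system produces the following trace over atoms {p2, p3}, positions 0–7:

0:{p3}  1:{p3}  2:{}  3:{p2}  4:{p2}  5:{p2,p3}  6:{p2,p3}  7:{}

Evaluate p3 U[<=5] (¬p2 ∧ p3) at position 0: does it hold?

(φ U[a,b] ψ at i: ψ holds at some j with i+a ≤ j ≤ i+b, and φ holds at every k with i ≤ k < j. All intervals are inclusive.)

Need some j in [0,5] with (¬p2 ∧ p3), and p3 at every k in [0,j-1].
  j=0: (¬p2 ∧ p3) holds; no prefix to check → satisfied.

Holds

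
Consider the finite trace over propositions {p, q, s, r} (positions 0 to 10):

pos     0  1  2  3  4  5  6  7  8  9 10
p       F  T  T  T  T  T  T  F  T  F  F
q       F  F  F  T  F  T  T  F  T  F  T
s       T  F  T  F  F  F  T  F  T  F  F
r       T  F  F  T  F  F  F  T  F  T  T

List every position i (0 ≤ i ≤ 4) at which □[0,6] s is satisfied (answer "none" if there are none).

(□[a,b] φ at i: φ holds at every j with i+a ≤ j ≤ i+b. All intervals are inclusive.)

Evaluate at each i in [0,4]:
  i=0: ✗ (fails at j=1)
  i=1: ✗ (fails at j=1)
  i=2: ✗ (fails at j=3)
  i=3: ✗ (fails at j=3)
  i=4: ✗ (fails at j=4)

none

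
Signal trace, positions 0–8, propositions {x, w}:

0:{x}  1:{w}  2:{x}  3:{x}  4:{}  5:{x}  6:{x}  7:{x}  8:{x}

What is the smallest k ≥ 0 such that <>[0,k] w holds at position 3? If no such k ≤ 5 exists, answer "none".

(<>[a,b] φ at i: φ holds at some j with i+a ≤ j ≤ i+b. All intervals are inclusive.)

Scan j = 3,4,… for w:
  j=3: fails
  j=4: fails
  j=5: fails
  j=6: fails
  j=7: fails
  j=8: fails
No j in [3,8] satisfies it → none.

none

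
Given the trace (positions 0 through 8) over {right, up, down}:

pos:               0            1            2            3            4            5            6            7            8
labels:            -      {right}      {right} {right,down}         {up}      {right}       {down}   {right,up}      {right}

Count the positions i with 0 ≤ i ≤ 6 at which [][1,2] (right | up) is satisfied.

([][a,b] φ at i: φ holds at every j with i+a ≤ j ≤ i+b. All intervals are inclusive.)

Evaluate at each i in [0,6]:
  i=0: ✓ (all of [1,2])
  i=1: ✓ (all of [2,3])
  i=2: ✓ (all of [3,4])
  i=3: ✓ (all of [4,5])
  i=4: ✗ (fails at j=6)
  i=5: ✗ (fails at j=6)
  i=6: ✓ (all of [7,8])
Positions where it holds: {0, 1, 2, 3, 6} → 5.

5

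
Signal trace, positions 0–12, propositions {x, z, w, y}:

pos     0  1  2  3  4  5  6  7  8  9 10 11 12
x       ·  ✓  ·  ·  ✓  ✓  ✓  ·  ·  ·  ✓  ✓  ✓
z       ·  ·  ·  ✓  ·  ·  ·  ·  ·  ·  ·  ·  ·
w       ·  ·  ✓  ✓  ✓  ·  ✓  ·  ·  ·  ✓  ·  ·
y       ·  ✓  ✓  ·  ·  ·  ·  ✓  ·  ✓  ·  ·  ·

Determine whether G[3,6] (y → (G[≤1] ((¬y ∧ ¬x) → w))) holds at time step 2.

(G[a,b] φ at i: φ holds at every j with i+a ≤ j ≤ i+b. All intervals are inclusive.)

False

Check (y → (G[≤1] ((¬y ∧ ¬x) → w))) at every j in [5,8]:
  j=5: antecedent false → ✓
  j=6: antecedent false → ✓
  j=7: antecedent true; consequent fails at 8 → ✗
  j=8: antecedent false → ✓
Fails at j=7 → formula fails.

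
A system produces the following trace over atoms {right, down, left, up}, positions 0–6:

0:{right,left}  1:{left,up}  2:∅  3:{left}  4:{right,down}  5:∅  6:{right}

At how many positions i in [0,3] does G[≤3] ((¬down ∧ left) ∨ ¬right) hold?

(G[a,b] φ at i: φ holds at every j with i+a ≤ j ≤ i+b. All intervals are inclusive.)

1

Evaluate at each i in [0,3]:
  i=0: ✓ (all of [0,3])
  i=1: ✗ (fails at j=4)
  i=2: ✗ (fails at j=4)
  i=3: ✗ (fails at j=4)
Positions where it holds: {0} → 1.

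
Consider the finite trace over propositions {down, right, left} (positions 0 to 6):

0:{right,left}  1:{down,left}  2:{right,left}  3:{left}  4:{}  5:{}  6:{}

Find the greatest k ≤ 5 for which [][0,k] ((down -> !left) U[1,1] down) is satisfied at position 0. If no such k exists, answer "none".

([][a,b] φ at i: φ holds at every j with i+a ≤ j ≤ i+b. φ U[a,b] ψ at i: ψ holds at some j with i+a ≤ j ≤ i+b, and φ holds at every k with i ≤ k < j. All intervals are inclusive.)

0

((down -> !left) U[1,1] down) must hold from j=0 onward; find where it first fails.
  j=0: holds
  j=1: fails
Holds on [0,0], so largest k = 0.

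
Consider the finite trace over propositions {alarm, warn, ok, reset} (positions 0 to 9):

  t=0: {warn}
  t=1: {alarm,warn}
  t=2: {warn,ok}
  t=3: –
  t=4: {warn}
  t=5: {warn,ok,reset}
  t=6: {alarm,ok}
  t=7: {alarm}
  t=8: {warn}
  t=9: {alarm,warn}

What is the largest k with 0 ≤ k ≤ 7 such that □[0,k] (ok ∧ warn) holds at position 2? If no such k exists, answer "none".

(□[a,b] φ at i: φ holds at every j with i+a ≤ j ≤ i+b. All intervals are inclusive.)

0

(ok ∧ warn) must hold from j=2 onward; find where it first fails.
  j=2: holds
  j=3: fails
Holds on [2,2], so largest k = 0.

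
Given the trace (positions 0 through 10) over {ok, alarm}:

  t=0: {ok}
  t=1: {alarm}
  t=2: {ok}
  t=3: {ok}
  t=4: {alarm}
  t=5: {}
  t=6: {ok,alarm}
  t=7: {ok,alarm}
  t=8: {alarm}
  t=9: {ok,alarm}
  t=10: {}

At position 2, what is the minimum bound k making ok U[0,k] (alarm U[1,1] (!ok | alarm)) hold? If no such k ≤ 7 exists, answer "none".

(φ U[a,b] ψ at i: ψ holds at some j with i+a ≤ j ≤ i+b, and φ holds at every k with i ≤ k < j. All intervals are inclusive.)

2

Need earliest j ≥ 2 with (alarm U[1,1] (!ok | alarm)), and ok at every k in [2,j-1].
  j=2: rhs fails.
  j=3: rhs fails.
  j=4: rhs holds; lhs holds on [2,3]. k = 2.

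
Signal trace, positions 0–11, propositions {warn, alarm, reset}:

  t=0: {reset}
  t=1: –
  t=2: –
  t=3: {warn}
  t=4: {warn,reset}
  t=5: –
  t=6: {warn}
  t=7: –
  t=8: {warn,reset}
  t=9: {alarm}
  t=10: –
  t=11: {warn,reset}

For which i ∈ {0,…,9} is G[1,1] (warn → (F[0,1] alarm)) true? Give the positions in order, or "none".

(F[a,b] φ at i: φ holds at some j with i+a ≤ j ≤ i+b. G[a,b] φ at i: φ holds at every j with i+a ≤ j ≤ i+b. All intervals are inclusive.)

Evaluate at each i in [0,9]:
  i=0: ✓ (all of [1,1])
  i=1: ✓ (all of [2,2])
  i=2: ✗ (fails at j=3)
  i=3: ✗ (fails at j=4)
  i=4: ✓ (all of [5,5])
  i=5: ✗ (fails at j=6)
  i=6: ✓ (all of [7,7])
  i=7: ✓ (all of [8,8])
  i=8: ✓ (all of [9,9])
  i=9: ✓ (all of [10,10])

0, 1, 4, 6, 7, 8, 9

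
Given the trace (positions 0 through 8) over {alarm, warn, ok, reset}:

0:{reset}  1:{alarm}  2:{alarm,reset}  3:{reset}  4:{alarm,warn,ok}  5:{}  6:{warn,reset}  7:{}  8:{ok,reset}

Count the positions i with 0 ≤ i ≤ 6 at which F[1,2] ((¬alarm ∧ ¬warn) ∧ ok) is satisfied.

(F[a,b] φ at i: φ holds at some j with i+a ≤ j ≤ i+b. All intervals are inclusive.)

1

Evaluate at each i in [0,6]:
  i=0: ✗ (none in [1,2])
  i=1: ✗ (none in [2,3])
  i=2: ✗ (none in [3,4])
  i=3: ✗ (none in [4,5])
  i=4: ✗ (none in [5,6])
  i=5: ✗ (none in [6,7])
  i=6: ✓ (witness j=8)
Positions where it holds: {6} → 1.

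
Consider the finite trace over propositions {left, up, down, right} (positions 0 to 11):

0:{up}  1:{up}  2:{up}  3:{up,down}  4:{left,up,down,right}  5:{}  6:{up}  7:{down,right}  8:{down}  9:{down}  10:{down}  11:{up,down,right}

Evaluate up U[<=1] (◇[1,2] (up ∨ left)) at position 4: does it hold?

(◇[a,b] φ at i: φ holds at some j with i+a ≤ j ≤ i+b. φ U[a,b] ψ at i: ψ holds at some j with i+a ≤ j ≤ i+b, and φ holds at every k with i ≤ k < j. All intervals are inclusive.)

Need some j in [4,5] with ◇[1,2] (up ∨ left), and up at every k in [4,j-1].
  j=4: ◇[1,2] (up ∨ left) holds; no prefix to check → satisfied.

True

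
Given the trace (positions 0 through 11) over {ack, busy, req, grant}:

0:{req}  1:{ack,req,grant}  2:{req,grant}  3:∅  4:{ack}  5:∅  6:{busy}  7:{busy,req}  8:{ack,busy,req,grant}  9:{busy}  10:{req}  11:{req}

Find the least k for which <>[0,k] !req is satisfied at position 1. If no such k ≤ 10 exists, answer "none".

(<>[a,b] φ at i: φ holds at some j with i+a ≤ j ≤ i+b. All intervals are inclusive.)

Scan j = 1,2,… for !req:
  j=1: fails
  j=2: fails
  j=3: holds
First hit at j=3, so smallest k = 3-1 = 2.

2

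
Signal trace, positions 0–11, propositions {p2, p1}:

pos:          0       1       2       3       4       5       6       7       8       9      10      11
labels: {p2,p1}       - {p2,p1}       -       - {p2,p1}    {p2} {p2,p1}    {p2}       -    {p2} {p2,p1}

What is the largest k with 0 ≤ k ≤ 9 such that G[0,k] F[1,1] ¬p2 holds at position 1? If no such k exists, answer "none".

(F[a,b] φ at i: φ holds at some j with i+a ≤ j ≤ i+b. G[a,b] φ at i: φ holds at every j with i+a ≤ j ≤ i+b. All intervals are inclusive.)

F[1,1] ¬p2 must hold from j=1 onward; find where it first fails.
  j=1: fails → no k works.

none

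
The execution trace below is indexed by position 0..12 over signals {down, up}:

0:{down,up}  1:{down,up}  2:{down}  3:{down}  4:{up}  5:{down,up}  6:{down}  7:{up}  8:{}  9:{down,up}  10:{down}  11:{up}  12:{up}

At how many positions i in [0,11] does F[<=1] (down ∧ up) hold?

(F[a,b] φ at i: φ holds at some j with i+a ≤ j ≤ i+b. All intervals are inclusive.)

Evaluate at each i in [0,11]:
  i=0: ✓ (witness j=0)
  i=1: ✓ (witness j=1)
  i=2: ✗ (none in [2,3])
  i=3: ✗ (none in [3,4])
  i=4: ✓ (witness j=5)
  i=5: ✓ (witness j=5)
  i=6: ✗ (none in [6,7])
  i=7: ✗ (none in [7,8])
  i=8: ✓ (witness j=9)
  i=9: ✓ (witness j=9)
  i=10: ✗ (none in [10,11])
  i=11: ✗ (none in [11,12])
Positions where it holds: {0, 1, 4, 5, 8, 9} → 6.

6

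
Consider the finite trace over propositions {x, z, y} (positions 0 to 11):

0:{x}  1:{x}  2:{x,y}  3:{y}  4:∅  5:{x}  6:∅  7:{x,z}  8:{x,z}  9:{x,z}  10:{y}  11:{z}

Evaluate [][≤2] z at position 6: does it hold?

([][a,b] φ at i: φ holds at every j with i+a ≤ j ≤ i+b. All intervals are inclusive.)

Check z at every j in [6,8]:
  j=6: false
  j=7: true
  j=8: true
Fails at j=6 → formula fails.

Does not hold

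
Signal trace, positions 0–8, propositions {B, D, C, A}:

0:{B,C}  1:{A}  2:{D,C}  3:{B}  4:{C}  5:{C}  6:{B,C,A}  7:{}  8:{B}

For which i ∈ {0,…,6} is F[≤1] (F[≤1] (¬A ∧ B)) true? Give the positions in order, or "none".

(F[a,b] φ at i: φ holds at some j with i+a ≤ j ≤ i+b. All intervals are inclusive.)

0, 1, 2, 3, 6

Evaluate at each i in [0,6]:
  i=0: ✓ (witness j=0)
  i=1: ✓ (witness j=2)
  i=2: ✓ (witness j=2)
  i=3: ✓ (witness j=3)
  i=4: ✗ (none in [4,5])
  i=5: ✗ (none in [5,6])
  i=6: ✓ (witness j=7)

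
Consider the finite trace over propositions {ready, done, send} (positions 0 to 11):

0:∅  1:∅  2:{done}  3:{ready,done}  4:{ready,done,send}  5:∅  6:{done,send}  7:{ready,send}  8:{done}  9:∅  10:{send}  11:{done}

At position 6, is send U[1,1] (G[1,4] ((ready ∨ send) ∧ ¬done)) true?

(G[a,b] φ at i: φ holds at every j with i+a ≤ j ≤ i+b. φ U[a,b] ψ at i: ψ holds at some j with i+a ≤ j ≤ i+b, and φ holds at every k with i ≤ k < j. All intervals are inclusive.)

No

Need some j in [7,7] with G[1,4] ((ready ∨ send) ∧ ¬done), and send at every k in [6,j-1].
  j=7: G[1,4] ((ready ∨ send) ∧ ¬done) — fails at 8.
No j in the window works → until fails.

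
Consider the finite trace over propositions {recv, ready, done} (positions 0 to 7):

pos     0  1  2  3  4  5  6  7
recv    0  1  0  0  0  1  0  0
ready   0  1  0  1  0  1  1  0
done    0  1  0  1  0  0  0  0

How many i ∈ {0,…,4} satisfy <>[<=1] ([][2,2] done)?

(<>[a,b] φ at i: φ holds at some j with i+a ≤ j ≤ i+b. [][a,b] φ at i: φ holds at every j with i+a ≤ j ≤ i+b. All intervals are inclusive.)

2

Evaluate at each i in [0,4]:
  i=0: ✓ (witness j=1)
  i=1: ✓ (witness j=1)
  i=2: ✗ (none in [2,3])
  i=3: ✗ (none in [3,4])
  i=4: ✗ (none in [4,5])
Positions where it holds: {0, 1} → 2.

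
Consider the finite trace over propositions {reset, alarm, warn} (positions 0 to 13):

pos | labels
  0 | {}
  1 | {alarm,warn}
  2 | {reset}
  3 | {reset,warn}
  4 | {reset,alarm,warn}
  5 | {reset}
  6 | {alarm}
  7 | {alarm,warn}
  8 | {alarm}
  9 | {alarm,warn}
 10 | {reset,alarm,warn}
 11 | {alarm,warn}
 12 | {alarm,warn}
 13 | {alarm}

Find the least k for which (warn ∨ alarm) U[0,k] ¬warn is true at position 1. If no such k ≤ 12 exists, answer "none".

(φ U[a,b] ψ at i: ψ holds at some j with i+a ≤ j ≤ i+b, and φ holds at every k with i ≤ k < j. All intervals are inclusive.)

Need earliest j ≥ 1 with ¬warn, and (warn ∨ alarm) at every k in [1,j-1].
  j=1: rhs fails.
  j=2: rhs holds; lhs holds on [1,1]. k = 1.

1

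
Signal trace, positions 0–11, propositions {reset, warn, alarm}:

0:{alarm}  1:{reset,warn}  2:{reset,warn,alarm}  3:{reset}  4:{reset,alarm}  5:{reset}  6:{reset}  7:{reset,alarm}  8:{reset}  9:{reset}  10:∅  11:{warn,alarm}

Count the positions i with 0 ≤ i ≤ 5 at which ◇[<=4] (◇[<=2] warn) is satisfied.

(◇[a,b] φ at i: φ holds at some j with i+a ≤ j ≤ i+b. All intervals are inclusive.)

Evaluate at each i in [0,5]:
  i=0: ✓ (witness j=0)
  i=1: ✓ (witness j=1)
  i=2: ✓ (witness j=2)
  i=3: ✗ (none in [3,7])
  i=4: ✗ (none in [4,8])
  i=5: ✓ (witness j=9)
Positions where it holds: {0, 1, 2, 5} → 4.

4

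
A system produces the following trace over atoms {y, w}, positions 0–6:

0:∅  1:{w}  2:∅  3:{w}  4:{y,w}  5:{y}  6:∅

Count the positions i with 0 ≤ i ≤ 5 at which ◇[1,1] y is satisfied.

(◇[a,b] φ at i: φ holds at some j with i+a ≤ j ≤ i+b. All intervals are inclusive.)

2

Evaluate at each i in [0,5]:
  i=0: ✗ (none in [1,1])
  i=1: ✗ (none in [2,2])
  i=2: ✗ (none in [3,3])
  i=3: ✓ (witness j=4)
  i=4: ✓ (witness j=5)
  i=5: ✗ (none in [6,6])
Positions where it holds: {3, 4} → 2.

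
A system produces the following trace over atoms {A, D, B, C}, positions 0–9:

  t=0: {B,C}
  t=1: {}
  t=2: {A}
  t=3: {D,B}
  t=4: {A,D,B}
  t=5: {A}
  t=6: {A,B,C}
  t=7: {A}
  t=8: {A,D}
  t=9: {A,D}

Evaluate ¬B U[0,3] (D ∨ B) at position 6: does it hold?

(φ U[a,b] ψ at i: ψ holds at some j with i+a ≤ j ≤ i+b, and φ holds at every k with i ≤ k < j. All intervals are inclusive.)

Need some j in [6,9] with (D ∨ B), and ¬B at every k in [6,j-1].
  j=6: (D ∨ B) holds; no prefix to check → satisfied.

True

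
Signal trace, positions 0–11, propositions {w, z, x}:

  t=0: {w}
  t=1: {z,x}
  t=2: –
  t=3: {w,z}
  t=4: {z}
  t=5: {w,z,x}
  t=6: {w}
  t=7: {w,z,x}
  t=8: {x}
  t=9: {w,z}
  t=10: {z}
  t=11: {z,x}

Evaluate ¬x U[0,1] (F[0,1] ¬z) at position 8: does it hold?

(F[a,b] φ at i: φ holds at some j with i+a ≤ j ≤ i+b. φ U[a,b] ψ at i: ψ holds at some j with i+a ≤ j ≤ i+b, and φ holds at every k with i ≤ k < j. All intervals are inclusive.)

Need some j in [8,9] with F[0,1] ¬z, and ¬x at every k in [8,j-1].
  j=8: F[0,1] ¬z holds; no prefix to check → satisfied.

Holds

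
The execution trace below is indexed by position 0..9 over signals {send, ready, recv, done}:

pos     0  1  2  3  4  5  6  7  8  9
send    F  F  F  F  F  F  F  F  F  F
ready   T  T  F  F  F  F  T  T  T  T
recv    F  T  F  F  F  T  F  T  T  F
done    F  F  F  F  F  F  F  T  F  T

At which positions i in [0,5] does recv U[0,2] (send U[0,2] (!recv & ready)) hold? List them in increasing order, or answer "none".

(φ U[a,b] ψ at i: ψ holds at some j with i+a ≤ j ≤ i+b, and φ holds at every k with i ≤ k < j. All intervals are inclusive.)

0, 5

Evaluate at each i in [0,5]:
  i=0: ✓ (rhs at j=0)
  i=1: ✗ (no rhs in [1,3])
  i=2: ✗ (no rhs in [2,4])
  i=3: ✗ (no rhs in [3,5])
  i=4: ✗ (lhs fails at k=4 before rhs at j=6)
  i=5: ✓ (rhs at j=6; lhs holds on [5,5])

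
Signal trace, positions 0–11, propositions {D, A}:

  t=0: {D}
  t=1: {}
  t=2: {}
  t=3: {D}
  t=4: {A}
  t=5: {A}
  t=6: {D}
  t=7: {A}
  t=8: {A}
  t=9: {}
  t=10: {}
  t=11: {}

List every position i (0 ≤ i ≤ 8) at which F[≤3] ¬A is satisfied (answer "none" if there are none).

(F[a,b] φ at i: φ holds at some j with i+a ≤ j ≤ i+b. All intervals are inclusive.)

Evaluate at each i in [0,8]:
  i=0: ✓ (witness j=0)
  i=1: ✓ (witness j=1)
  i=2: ✓ (witness j=2)
  i=3: ✓ (witness j=3)
  i=4: ✓ (witness j=6)
  i=5: ✓ (witness j=6)
  i=6: ✓ (witness j=6)
  i=7: ✓ (witness j=9)
  i=8: ✓ (witness j=9)

0, 1, 2, 3, 4, 5, 6, 7, 8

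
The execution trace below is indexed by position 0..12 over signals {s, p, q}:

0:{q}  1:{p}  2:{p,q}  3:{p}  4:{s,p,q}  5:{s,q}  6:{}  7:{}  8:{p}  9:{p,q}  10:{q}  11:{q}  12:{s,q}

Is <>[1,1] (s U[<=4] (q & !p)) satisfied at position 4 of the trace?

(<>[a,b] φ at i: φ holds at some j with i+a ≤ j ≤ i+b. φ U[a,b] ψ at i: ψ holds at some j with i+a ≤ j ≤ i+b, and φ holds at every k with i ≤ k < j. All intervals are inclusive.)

Holds

Check (s U[<=4] (q & !p)) at each j in [5,5]:
  j=5: holds
Found at j=5 → formula holds.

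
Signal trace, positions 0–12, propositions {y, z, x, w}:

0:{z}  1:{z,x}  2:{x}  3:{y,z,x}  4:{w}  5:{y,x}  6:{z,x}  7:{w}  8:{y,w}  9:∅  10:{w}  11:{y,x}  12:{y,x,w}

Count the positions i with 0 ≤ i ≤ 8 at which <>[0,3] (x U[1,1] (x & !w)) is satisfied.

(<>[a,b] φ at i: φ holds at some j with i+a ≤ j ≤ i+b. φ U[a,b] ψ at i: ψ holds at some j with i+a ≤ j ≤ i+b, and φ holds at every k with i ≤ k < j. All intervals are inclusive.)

6

Evaluate at each i in [0,8]:
  i=0: ✓ (witness j=1)
  i=1: ✓ (witness j=1)
  i=2: ✓ (witness j=2)
  i=3: ✓ (witness j=5)
  i=4: ✓ (witness j=5)
  i=5: ✓ (witness j=5)
  i=6: ✗ (none in [6,9])
  i=7: ✗ (none in [7,10])
  i=8: ✗ (none in [8,11])
Positions where it holds: {0, 1, 2, 3, 4, 5} → 6.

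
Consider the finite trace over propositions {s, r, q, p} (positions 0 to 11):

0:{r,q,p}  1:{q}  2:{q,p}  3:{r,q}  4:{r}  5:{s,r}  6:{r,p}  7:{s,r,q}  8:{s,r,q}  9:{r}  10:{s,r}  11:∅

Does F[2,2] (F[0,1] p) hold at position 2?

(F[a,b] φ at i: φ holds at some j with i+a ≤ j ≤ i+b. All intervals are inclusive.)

No

Check F[0,1] p at each j in [4,4]:
  j=4: fails (none in [4,5])
No position in the window satisfies it → formula fails.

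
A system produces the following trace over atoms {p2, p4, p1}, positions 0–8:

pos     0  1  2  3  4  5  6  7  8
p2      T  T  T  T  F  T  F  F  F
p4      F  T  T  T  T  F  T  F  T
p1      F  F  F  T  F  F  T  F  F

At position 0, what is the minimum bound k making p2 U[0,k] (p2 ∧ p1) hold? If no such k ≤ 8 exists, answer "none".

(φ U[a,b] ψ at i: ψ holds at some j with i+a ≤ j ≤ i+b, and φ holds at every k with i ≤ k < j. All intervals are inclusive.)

3

Need earliest j ≥ 0 with (p2 ∧ p1), and p2 at every k in [0,j-1].
  j=0: rhs fails.
  j=1: rhs fails.
  j=2: rhs fails.
  j=3: rhs holds; lhs holds on [0,2]. k = 3.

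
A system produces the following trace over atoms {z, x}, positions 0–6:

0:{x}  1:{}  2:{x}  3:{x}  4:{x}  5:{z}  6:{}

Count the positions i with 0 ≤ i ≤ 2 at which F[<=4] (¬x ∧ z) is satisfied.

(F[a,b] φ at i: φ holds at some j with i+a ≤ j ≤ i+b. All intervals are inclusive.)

Evaluate at each i in [0,2]:
  i=0: ✗ (none in [0,4])
  i=1: ✓ (witness j=5)
  i=2: ✓ (witness j=5)
Positions where it holds: {1, 2} → 2.

2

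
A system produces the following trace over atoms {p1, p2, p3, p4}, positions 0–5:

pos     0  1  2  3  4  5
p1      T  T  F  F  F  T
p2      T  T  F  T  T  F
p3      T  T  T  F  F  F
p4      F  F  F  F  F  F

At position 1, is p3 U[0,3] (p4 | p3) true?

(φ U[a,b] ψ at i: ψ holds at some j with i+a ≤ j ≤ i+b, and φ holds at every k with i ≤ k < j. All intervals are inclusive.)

Need some j in [1,4] with (p4 | p3), and p3 at every k in [1,j-1].
  j=1: (p4 | p3) holds; no prefix to check → satisfied.

Yes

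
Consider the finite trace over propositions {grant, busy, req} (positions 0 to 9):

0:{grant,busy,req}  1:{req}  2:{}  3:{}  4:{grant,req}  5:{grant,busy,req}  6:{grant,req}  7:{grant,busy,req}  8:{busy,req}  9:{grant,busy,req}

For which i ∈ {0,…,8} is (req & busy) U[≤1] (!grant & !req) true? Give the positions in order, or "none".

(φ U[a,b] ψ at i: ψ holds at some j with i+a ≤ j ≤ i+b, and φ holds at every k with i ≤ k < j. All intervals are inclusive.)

2, 3

Evaluate at each i in [0,8]:
  i=0: ✗ (no rhs in [0,1])
  i=1: ✗ (lhs fails at k=1 before rhs at j=2)
  i=2: ✓ (rhs at j=2)
  i=3: ✓ (rhs at j=3)
  i=4: ✗ (no rhs in [4,5])
  i=5: ✗ (no rhs in [5,6])
  i=6: ✗ (no rhs in [6,7])
  i=7: ✗ (no rhs in [7,8])
  i=8: ✗ (no rhs in [8,9])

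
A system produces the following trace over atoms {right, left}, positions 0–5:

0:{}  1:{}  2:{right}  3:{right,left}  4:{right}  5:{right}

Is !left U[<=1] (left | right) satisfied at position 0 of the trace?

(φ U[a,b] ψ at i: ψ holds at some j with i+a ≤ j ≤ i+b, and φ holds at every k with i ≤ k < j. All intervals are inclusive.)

No

Need some j in [0,1] with (left | right), and !left at every k in [0,j-1].
  j=0: (left | right) false.
  j=1: (left | right) false.
No j in the window works → until fails.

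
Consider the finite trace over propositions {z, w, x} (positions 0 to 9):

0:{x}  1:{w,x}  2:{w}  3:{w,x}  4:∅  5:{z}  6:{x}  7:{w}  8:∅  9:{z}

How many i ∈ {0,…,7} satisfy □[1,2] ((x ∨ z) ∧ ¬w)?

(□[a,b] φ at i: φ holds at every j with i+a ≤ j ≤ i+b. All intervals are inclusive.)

1

Evaluate at each i in [0,7]:
  i=0: ✗ (fails at j=1)
  i=1: ✗ (fails at j=2)
  i=2: ✗ (fails at j=3)
  i=3: ✗ (fails at j=4)
  i=4: ✓ (all of [5,6])
  i=5: ✗ (fails at j=7)
  i=6: ✗ (fails at j=7)
  i=7: ✗ (fails at j=8)
Positions where it holds: {4} → 1.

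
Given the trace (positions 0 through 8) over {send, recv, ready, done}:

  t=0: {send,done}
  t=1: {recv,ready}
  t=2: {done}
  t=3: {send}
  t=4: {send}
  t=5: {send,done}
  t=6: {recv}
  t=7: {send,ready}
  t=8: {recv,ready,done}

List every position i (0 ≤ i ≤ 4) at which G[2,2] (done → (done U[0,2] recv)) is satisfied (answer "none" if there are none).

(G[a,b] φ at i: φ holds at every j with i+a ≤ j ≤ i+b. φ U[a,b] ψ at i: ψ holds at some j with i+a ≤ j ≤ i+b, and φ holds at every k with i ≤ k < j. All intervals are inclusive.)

Evaluate at each i in [0,4]:
  i=0: ✗ (fails at j=2)
  i=1: ✓ (all of [3,3])
  i=2: ✓ (all of [4,4])
  i=3: ✓ (all of [5,5])
  i=4: ✓ (all of [6,6])

1, 2, 3, 4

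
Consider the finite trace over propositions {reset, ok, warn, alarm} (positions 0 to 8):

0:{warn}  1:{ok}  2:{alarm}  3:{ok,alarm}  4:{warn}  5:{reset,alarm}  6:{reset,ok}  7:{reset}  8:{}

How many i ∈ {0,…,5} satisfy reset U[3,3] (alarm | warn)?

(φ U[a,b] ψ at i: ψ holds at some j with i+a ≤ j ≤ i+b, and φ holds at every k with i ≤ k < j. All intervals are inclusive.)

Evaluate at each i in [0,5]:
  i=0: ✗ (lhs fails at k=0 before rhs at j=3)
  i=1: ✗ (lhs fails at k=1 before rhs at j=4)
  i=2: ✗ (lhs fails at k=2 before rhs at j=5)
  i=3: ✗ (no rhs in [6,6])
  i=4: ✗ (no rhs in [7,7])
  i=5: ✗ (no rhs in [8,8])
Positions where it holds: {} → 0.

0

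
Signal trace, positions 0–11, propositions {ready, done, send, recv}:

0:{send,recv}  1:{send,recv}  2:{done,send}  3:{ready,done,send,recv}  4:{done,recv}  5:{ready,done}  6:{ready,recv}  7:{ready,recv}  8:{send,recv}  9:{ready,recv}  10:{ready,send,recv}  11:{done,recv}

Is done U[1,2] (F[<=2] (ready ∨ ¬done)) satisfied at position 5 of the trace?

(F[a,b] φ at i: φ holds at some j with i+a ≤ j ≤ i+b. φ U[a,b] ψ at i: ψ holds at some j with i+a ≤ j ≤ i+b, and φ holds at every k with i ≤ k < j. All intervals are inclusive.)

True

Need some j in [6,7] with F[<=2] (ready ∨ ¬done), and done at every k in [5,j-1].
  j=6: F[<=2] (ready ∨ ¬done) holds; done holds at every k in [5,5] → satisfied.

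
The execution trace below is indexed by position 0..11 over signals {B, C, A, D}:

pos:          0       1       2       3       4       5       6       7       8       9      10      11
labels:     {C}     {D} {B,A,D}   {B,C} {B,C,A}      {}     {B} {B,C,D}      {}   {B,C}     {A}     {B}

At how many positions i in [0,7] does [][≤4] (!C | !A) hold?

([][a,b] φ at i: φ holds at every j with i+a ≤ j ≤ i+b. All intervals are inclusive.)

3

Evaluate at each i in [0,7]:
  i=0: ✗ (fails at j=4)
  i=1: ✗ (fails at j=4)
  i=2: ✗ (fails at j=4)
  i=3: ✗ (fails at j=4)
  i=4: ✗ (fails at j=4)
  i=5: ✓ (all of [5,9])
  i=6: ✓ (all of [6,10])
  i=7: ✓ (all of [7,11])
Positions where it holds: {5, 6, 7} → 3.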